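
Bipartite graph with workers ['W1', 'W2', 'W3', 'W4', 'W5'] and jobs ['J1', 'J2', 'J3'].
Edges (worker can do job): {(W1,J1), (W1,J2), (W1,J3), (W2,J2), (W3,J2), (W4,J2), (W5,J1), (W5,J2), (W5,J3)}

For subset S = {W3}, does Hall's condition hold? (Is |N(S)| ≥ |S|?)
Yes: |N(S)| = 1, |S| = 1

Subset S = {W3}
Neighbors N(S) = {J2}

|N(S)| = 1, |S| = 1
Hall's condition: |N(S)| ≥ |S| is satisfied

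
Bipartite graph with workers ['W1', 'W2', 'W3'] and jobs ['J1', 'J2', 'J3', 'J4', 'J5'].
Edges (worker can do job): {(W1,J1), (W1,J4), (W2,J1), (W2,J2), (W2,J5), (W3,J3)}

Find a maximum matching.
Matching: {(W1,J1), (W2,J2), (W3,J3)}

Maximum matching (size 3):
  W1 → J1
  W2 → J2
  W3 → J3

Each worker is assigned to at most one job, and each job to at most one worker.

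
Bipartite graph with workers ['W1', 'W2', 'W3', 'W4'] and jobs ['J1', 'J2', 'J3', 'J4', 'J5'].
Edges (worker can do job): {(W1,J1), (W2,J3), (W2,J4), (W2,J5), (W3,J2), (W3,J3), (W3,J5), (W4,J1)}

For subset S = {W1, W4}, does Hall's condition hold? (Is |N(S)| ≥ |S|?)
No: |N(S)| = 1, |S| = 2

Subset S = {W1, W4}
Neighbors N(S) = {J1}

|N(S)| = 1, |S| = 2
Hall's condition: |N(S)| ≥ |S| is NOT satisfied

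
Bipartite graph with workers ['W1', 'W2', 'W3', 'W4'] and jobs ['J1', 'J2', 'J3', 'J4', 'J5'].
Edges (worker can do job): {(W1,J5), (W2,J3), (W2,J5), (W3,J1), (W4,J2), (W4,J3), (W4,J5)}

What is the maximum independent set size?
Maximum independent set = 5

By König's theorem:
- Min vertex cover = Max matching = 4
- Max independent set = Total vertices - Min vertex cover
- Max independent set = 9 - 4 = 5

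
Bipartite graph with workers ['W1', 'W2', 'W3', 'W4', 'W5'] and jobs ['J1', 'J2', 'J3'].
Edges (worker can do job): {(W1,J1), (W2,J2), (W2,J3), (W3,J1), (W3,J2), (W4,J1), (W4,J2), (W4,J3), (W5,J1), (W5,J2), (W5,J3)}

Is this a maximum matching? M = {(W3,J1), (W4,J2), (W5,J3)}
Yes, size 3 is maximum

Proposed matching has size 3.
Maximum matching size for this graph: 3.

This is a maximum matching.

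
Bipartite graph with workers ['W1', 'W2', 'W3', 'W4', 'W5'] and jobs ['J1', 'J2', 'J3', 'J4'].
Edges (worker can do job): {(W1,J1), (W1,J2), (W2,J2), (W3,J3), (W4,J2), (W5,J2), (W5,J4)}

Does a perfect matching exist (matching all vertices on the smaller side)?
Yes, perfect matching exists (size 4)

Perfect matching: {(W1,J1), (W3,J3), (W4,J2), (W5,J4)}
All 4 vertices on the smaller side are matched.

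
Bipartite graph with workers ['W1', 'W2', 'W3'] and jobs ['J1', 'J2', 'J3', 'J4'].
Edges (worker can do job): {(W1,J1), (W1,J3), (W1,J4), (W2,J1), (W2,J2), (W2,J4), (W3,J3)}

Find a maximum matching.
Matching: {(W1,J1), (W2,J2), (W3,J3)}

Maximum matching (size 3):
  W1 → J1
  W2 → J2
  W3 → J3

Each worker is assigned to at most one job, and each job to at most one worker.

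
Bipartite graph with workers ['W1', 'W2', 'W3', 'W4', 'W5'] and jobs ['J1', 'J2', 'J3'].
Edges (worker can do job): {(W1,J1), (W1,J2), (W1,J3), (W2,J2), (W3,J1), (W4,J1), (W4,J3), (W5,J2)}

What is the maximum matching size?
Maximum matching size = 3

Maximum matching: {(W3,J1), (W4,J3), (W5,J2)}
Size: 3

This assigns 3 workers to 3 distinct jobs.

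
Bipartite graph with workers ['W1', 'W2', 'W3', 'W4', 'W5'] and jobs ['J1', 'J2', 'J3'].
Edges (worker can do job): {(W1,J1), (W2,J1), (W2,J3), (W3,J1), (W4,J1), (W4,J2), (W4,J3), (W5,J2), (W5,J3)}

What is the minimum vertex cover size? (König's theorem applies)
Minimum vertex cover size = 3

By König's theorem: in bipartite graphs,
min vertex cover = max matching = 3

Maximum matching has size 3, so minimum vertex cover also has size 3.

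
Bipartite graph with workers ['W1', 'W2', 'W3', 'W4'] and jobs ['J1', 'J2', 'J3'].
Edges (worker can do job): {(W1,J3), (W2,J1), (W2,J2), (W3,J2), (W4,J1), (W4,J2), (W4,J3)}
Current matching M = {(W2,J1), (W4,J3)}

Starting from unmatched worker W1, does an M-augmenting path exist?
Yes: W1 → J3 → W4 → J2

An M-augmenting path alternates non-matching / matching edges, starting and ending at unmatched vertices.
Path: W1 → J3 → W4 → J2
(J2 is unmatched in M, so the path is augmenting.)
Flipping edges along this path would increase |M| from 2 to 3.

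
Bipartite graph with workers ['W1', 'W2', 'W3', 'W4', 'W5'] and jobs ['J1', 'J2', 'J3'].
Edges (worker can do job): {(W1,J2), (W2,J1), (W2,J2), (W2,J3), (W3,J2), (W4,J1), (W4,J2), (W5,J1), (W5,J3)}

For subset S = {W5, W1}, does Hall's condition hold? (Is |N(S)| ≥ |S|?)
Yes: |N(S)| = 3, |S| = 2

Subset S = {W5, W1}
Neighbors N(S) = {J1, J2, J3}

|N(S)| = 3, |S| = 2
Hall's condition: |N(S)| ≥ |S| is satisfied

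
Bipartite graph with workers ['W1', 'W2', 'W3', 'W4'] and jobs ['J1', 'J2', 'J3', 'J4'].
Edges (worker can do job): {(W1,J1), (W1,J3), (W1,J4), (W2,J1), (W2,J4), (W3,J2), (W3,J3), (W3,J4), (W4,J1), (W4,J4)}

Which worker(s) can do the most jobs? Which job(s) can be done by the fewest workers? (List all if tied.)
Most versatile: W1, W3 (3 jobs); Least covered: J2 (1 workers)

Worker degrees (jobs they can do): W1:3, W2:2, W3:3, W4:2
Job degrees (workers who can do it): J1:3, J2:1, J3:2, J4:4

Maximum worker degree is 3, achieved by: W1, W3
Minimum job degree is 1, achieved by: J2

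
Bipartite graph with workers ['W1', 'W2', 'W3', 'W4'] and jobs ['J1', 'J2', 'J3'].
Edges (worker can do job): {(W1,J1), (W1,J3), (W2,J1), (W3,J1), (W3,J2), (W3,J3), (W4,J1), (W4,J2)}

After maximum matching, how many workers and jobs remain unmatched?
Unmatched: 1 workers, 0 jobs

Maximum matching size: 3
Workers: 4 total, 3 matched, 1 unmatched
Jobs: 3 total, 3 matched, 0 unmatched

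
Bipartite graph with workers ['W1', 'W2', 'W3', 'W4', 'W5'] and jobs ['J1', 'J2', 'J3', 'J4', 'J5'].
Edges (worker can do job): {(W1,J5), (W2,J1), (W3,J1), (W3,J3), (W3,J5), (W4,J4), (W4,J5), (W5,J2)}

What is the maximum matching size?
Maximum matching size = 5

Maximum matching: {(W1,J5), (W2,J1), (W3,J3), (W4,J4), (W5,J2)}
Size: 5

This assigns 5 workers to 5 distinct jobs.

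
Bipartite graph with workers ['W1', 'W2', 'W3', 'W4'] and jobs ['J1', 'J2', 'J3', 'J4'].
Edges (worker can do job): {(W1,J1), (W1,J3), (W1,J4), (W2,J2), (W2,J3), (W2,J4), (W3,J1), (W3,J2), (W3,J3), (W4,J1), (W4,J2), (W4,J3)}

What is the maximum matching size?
Maximum matching size = 4

Maximum matching: {(W1,J4), (W2,J2), (W3,J3), (W4,J1)}
Size: 4

This assigns 4 workers to 4 distinct jobs.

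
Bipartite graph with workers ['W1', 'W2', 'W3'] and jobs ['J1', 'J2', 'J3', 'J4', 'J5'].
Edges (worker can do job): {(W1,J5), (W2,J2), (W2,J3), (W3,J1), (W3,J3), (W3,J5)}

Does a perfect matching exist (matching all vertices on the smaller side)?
Yes, perfect matching exists (size 3)

Perfect matching: {(W1,J5), (W2,J3), (W3,J1)}
All 3 vertices on the smaller side are matched.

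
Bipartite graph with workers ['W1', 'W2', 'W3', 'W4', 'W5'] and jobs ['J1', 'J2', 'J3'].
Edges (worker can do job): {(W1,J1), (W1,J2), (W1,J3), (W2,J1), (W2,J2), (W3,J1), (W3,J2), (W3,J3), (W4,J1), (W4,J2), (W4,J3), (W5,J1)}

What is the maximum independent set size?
Maximum independent set = 5

By König's theorem:
- Min vertex cover = Max matching = 3
- Max independent set = Total vertices - Min vertex cover
- Max independent set = 8 - 3 = 5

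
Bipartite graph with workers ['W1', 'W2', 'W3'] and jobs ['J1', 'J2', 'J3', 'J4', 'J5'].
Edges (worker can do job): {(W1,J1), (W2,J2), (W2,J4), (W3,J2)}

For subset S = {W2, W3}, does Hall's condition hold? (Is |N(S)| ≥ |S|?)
Yes: |N(S)| = 2, |S| = 2

Subset S = {W2, W3}
Neighbors N(S) = {J2, J4}

|N(S)| = 2, |S| = 2
Hall's condition: |N(S)| ≥ |S| is satisfied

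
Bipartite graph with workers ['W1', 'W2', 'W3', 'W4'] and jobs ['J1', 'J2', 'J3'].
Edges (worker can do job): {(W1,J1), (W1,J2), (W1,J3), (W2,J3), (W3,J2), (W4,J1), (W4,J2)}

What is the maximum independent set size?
Maximum independent set = 4

By König's theorem:
- Min vertex cover = Max matching = 3
- Max independent set = Total vertices - Min vertex cover
- Max independent set = 7 - 3 = 4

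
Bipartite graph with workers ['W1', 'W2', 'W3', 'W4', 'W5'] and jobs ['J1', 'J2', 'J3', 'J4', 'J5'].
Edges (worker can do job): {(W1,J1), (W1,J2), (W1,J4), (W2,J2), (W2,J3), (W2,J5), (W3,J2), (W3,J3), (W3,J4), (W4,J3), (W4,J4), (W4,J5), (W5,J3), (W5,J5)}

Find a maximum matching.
Matching: {(W1,J1), (W2,J2), (W3,J4), (W4,J5), (W5,J3)}

Maximum matching (size 5):
  W1 → J1
  W2 → J2
  W3 → J4
  W4 → J5
  W5 → J3

Each worker is assigned to at most one job, and each job to at most one worker.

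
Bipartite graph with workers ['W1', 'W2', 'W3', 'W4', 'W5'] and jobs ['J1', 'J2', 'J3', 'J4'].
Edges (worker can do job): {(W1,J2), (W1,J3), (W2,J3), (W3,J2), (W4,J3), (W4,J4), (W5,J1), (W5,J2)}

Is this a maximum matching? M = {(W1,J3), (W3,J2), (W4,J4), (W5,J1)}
Yes, size 4 is maximum

Proposed matching has size 4.
Maximum matching size for this graph: 4.

This is a maximum matching.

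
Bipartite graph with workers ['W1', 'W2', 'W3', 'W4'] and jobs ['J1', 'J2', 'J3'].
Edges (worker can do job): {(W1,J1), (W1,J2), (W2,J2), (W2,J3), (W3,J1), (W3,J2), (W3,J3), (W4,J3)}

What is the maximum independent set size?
Maximum independent set = 4

By König's theorem:
- Min vertex cover = Max matching = 3
- Max independent set = Total vertices - Min vertex cover
- Max independent set = 7 - 3 = 4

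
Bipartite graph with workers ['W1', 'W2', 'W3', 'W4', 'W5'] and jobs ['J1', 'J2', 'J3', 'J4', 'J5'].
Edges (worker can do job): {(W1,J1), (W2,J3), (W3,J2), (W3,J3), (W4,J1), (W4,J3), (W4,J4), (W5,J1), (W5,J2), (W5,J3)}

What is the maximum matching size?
Maximum matching size = 4

Maximum matching: {(W1,J1), (W3,J3), (W4,J4), (W5,J2)}
Size: 4

This assigns 4 workers to 4 distinct jobs.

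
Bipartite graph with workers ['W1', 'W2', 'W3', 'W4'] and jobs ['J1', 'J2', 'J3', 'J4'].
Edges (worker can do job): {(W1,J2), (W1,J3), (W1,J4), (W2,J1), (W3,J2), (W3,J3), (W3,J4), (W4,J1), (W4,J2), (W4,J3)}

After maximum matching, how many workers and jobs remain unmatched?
Unmatched: 0 workers, 0 jobs

Maximum matching size: 4
Workers: 4 total, 4 matched, 0 unmatched
Jobs: 4 total, 4 matched, 0 unmatched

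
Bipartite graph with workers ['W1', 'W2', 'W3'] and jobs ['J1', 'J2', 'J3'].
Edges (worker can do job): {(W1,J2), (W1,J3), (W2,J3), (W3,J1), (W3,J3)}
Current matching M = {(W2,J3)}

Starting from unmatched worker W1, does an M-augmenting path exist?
Yes: W1 → J2

An M-augmenting path alternates non-matching / matching edges, starting and ending at unmatched vertices.
Path: W1 → J2
(J2 is unmatched in M, so the path is augmenting.)
Flipping edges along this path would increase |M| from 1 to 2.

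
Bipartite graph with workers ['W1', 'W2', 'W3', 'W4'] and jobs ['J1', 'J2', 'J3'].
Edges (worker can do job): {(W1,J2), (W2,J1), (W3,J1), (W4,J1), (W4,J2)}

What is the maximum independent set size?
Maximum independent set = 5

By König's theorem:
- Min vertex cover = Max matching = 2
- Max independent set = Total vertices - Min vertex cover
- Max independent set = 7 - 2 = 5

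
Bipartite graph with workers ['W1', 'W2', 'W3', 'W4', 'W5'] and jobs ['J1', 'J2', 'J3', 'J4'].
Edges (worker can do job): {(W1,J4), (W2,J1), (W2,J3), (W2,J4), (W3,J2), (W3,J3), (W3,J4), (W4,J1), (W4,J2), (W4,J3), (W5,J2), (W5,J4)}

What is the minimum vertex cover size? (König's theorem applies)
Minimum vertex cover size = 4

By König's theorem: in bipartite graphs,
min vertex cover = max matching = 4

Maximum matching has size 4, so minimum vertex cover also has size 4.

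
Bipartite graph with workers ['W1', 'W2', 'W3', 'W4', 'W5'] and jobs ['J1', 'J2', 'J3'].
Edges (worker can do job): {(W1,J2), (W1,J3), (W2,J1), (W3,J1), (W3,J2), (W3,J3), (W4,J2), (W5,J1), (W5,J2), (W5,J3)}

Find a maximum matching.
Matching: {(W3,J1), (W4,J2), (W5,J3)}

Maximum matching (size 3):
  W3 → J1
  W4 → J2
  W5 → J3

Each worker is assigned to at most one job, and each job to at most one worker.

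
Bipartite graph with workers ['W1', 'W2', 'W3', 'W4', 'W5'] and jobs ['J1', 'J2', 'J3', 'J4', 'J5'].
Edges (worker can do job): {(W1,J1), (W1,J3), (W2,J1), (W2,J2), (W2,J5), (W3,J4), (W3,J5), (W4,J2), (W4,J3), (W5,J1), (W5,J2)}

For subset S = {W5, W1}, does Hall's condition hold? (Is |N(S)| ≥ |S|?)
Yes: |N(S)| = 3, |S| = 2

Subset S = {W5, W1}
Neighbors N(S) = {J1, J2, J3}

|N(S)| = 3, |S| = 2
Hall's condition: |N(S)| ≥ |S| is satisfied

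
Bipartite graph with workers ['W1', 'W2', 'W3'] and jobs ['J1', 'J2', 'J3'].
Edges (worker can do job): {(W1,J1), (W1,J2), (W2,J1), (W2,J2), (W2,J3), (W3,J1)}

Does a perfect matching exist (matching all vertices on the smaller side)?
Yes, perfect matching exists (size 3)

Perfect matching: {(W1,J2), (W2,J3), (W3,J1)}
All 3 vertices on the smaller side are matched.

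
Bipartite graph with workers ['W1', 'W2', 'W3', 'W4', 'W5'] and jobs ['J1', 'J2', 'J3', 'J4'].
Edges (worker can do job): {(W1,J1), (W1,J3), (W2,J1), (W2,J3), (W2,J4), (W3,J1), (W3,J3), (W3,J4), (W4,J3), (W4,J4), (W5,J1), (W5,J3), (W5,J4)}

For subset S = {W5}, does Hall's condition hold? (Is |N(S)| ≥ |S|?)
Yes: |N(S)| = 3, |S| = 1

Subset S = {W5}
Neighbors N(S) = {J1, J3, J4}

|N(S)| = 3, |S| = 1
Hall's condition: |N(S)| ≥ |S| is satisfied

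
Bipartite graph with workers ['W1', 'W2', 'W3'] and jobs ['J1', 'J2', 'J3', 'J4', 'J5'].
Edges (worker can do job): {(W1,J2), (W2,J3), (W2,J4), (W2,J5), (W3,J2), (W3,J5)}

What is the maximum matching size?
Maximum matching size = 3

Maximum matching: {(W1,J2), (W2,J4), (W3,J5)}
Size: 3

This assigns 3 workers to 3 distinct jobs.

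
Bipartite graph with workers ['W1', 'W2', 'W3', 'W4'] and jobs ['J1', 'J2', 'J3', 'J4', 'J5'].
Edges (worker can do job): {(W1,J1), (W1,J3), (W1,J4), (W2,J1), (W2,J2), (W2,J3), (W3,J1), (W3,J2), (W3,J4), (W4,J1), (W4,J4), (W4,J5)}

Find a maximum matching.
Matching: {(W1,J4), (W2,J3), (W3,J2), (W4,J1)}

Maximum matching (size 4):
  W1 → J4
  W2 → J3
  W3 → J2
  W4 → J1

Each worker is assigned to at most one job, and each job to at most one worker.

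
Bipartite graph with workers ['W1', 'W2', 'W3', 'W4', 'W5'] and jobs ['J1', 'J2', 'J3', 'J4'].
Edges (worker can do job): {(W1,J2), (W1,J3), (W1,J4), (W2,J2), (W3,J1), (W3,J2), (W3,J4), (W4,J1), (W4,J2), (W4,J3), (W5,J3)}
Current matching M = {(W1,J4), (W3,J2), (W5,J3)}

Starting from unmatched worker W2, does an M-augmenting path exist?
Yes: W2 → J2 → W3 → J1

An M-augmenting path alternates non-matching / matching edges, starting and ending at unmatched vertices.
Path: W2 → J2 → W3 → J1
(J1 is unmatched in M, so the path is augmenting.)
Flipping edges along this path would increase |M| from 3 to 4.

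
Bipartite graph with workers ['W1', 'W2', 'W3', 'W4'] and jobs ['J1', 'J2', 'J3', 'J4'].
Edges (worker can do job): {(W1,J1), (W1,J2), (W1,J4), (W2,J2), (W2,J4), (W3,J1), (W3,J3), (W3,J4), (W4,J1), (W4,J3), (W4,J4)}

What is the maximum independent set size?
Maximum independent set = 4

By König's theorem:
- Min vertex cover = Max matching = 4
- Max independent set = Total vertices - Min vertex cover
- Max independent set = 8 - 4 = 4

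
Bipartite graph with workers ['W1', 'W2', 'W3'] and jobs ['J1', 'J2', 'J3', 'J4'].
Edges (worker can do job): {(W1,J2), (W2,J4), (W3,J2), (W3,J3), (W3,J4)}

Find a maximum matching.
Matching: {(W1,J2), (W2,J4), (W3,J3)}

Maximum matching (size 3):
  W1 → J2
  W2 → J4
  W3 → J3

Each worker is assigned to at most one job, and each job to at most one worker.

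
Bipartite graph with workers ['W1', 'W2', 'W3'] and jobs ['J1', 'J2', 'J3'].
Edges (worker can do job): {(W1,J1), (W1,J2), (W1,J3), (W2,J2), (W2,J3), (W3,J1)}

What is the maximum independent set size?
Maximum independent set = 3

By König's theorem:
- Min vertex cover = Max matching = 3
- Max independent set = Total vertices - Min vertex cover
- Max independent set = 6 - 3 = 3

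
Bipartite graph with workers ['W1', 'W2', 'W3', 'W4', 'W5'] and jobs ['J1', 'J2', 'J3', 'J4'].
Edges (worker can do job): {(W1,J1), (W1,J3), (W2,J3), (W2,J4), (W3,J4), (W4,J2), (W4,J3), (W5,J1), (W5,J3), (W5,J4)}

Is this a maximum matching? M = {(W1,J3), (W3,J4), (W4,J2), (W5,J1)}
Yes, size 4 is maximum

Proposed matching has size 4.
Maximum matching size for this graph: 4.

This is a maximum matching.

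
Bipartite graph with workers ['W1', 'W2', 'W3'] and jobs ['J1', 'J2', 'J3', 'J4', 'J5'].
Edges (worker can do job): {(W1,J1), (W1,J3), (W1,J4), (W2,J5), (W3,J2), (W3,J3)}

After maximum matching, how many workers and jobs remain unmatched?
Unmatched: 0 workers, 2 jobs

Maximum matching size: 3
Workers: 3 total, 3 matched, 0 unmatched
Jobs: 5 total, 3 matched, 2 unmatched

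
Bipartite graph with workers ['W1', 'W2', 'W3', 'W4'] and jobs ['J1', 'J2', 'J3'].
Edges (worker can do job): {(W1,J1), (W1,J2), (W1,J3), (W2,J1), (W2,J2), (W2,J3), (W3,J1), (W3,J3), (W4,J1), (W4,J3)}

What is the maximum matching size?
Maximum matching size = 3

Maximum matching: {(W1,J2), (W3,J3), (W4,J1)}
Size: 3

This assigns 3 workers to 3 distinct jobs.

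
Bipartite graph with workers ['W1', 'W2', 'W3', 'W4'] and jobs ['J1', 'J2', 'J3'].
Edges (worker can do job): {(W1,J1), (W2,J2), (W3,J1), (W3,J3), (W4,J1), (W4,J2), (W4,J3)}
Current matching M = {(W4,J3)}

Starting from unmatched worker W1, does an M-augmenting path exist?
Yes: W1 → J1

An M-augmenting path alternates non-matching / matching edges, starting and ending at unmatched vertices.
Path: W1 → J1
(J1 is unmatched in M, so the path is augmenting.)
Flipping edges along this path would increase |M| from 1 to 2.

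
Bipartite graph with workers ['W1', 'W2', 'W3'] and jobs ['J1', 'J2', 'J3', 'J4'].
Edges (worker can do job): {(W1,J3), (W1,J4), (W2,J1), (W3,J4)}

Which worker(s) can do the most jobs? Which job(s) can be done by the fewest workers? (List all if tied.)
Most versatile: W1 (2 jobs); Least covered: J2 (0 workers)

Worker degrees (jobs they can do): W1:2, W2:1, W3:1
Job degrees (workers who can do it): J1:1, J2:0, J3:1, J4:2

Maximum worker degree is 2, achieved by: W1
Minimum job degree is 0, achieved by: J2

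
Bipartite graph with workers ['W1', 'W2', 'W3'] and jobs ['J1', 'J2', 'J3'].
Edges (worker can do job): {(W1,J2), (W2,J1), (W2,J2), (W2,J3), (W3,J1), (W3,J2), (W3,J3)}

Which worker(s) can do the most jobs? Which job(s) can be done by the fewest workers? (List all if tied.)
Most versatile: W2, W3 (3 jobs); Least covered: J1, J3 (2 workers)

Worker degrees (jobs they can do): W1:1, W2:3, W3:3
Job degrees (workers who can do it): J1:2, J2:3, J3:2

Maximum worker degree is 3, achieved by: W2, W3
Minimum job degree is 2, achieved by: J1, J3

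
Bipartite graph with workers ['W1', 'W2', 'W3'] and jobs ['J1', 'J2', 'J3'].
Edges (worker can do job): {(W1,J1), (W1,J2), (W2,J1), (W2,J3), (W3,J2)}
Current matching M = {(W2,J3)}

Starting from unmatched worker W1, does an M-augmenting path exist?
Yes: W1 → J2

An M-augmenting path alternates non-matching / matching edges, starting and ending at unmatched vertices.
Path: W1 → J2
(J2 is unmatched in M, so the path is augmenting.)
Flipping edges along this path would increase |M| from 1 to 2.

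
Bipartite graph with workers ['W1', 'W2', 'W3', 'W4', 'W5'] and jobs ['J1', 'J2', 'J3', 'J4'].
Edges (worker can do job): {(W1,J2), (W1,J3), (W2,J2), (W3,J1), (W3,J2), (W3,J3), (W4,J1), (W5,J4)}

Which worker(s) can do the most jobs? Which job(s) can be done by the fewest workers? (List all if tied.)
Most versatile: W3 (3 jobs); Least covered: J4 (1 workers)

Worker degrees (jobs they can do): W1:2, W2:1, W3:3, W4:1, W5:1
Job degrees (workers who can do it): J1:2, J2:3, J3:2, J4:1

Maximum worker degree is 3, achieved by: W3
Minimum job degree is 1, achieved by: J4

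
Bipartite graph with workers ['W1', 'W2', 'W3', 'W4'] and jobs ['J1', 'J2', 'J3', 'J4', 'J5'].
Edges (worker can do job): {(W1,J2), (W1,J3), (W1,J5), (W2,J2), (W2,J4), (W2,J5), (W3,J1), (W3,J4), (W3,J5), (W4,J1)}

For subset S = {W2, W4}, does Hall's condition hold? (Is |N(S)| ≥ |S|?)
Yes: |N(S)| = 4, |S| = 2

Subset S = {W2, W4}
Neighbors N(S) = {J1, J2, J4, J5}

|N(S)| = 4, |S| = 2
Hall's condition: |N(S)| ≥ |S| is satisfied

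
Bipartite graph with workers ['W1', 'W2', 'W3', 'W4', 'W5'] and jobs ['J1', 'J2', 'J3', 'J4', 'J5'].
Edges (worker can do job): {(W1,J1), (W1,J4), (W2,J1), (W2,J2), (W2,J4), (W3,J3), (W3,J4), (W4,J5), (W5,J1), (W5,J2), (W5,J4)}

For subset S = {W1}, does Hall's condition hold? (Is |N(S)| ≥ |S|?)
Yes: |N(S)| = 2, |S| = 1

Subset S = {W1}
Neighbors N(S) = {J1, J4}

|N(S)| = 2, |S| = 1
Hall's condition: |N(S)| ≥ |S| is satisfied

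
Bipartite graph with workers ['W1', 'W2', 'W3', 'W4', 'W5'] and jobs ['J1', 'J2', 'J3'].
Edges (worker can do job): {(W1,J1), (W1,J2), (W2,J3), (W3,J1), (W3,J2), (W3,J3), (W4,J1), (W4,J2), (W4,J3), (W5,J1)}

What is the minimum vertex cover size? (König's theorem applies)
Minimum vertex cover size = 3

By König's theorem: in bipartite graphs,
min vertex cover = max matching = 3

Maximum matching has size 3, so minimum vertex cover also has size 3.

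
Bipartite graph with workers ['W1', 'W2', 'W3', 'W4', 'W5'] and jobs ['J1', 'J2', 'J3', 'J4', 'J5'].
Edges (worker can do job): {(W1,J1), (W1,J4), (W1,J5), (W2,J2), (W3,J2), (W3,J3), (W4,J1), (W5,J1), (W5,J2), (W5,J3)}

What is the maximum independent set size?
Maximum independent set = 6

By König's theorem:
- Min vertex cover = Max matching = 4
- Max independent set = Total vertices - Min vertex cover
- Max independent set = 10 - 4 = 6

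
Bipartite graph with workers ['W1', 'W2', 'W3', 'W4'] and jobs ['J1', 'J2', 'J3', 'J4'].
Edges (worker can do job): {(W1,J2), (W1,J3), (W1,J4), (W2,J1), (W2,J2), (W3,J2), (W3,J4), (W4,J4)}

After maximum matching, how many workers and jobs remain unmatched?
Unmatched: 0 workers, 0 jobs

Maximum matching size: 4
Workers: 4 total, 4 matched, 0 unmatched
Jobs: 4 total, 4 matched, 0 unmatched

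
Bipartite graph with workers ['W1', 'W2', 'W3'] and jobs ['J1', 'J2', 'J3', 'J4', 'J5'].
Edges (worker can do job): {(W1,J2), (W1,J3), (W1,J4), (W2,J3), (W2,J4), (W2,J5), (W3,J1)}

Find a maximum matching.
Matching: {(W1,J2), (W2,J3), (W3,J1)}

Maximum matching (size 3):
  W1 → J2
  W2 → J3
  W3 → J1

Each worker is assigned to at most one job, and each job to at most one worker.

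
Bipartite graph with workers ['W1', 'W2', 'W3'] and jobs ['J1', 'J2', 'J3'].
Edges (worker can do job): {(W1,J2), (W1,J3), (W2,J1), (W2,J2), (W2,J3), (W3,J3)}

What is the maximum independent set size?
Maximum independent set = 3

By König's theorem:
- Min vertex cover = Max matching = 3
- Max independent set = Total vertices - Min vertex cover
- Max independent set = 6 - 3 = 3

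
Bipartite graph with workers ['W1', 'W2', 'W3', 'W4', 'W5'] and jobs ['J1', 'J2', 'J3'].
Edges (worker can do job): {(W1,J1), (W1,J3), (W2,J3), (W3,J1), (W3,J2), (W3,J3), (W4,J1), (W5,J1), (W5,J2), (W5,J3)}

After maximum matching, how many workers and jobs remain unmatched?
Unmatched: 2 workers, 0 jobs

Maximum matching size: 3
Workers: 5 total, 3 matched, 2 unmatched
Jobs: 3 total, 3 matched, 0 unmatched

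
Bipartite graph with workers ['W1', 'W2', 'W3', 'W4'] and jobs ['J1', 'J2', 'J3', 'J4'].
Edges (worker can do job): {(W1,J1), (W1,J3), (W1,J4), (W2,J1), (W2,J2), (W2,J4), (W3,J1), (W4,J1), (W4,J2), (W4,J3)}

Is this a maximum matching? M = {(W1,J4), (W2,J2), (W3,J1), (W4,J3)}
Yes, size 4 is maximum

Proposed matching has size 4.
Maximum matching size for this graph: 4.

This is a maximum matching.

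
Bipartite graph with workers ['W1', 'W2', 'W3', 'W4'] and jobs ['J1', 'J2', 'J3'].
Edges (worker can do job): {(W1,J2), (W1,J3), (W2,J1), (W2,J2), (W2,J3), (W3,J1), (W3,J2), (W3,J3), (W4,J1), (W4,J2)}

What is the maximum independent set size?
Maximum independent set = 4

By König's theorem:
- Min vertex cover = Max matching = 3
- Max independent set = Total vertices - Min vertex cover
- Max independent set = 7 - 3 = 4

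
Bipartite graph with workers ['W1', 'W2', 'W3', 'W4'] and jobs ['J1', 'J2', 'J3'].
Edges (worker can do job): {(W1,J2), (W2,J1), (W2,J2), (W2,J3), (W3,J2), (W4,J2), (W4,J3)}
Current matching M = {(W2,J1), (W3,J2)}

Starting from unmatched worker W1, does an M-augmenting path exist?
No augmenting path from W1

Alternating search from W1 reaches jobs: {J2}.
Every reachable job is already matched in M, and following those matched edges back to workers exposes no further unvisited jobs.
No M-augmenting path from W1 exists.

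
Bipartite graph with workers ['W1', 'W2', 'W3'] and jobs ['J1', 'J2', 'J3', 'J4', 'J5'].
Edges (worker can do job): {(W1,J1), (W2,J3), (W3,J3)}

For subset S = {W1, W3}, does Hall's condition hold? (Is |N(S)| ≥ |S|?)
Yes: |N(S)| = 2, |S| = 2

Subset S = {W1, W3}
Neighbors N(S) = {J1, J3}

|N(S)| = 2, |S| = 2
Hall's condition: |N(S)| ≥ |S| is satisfied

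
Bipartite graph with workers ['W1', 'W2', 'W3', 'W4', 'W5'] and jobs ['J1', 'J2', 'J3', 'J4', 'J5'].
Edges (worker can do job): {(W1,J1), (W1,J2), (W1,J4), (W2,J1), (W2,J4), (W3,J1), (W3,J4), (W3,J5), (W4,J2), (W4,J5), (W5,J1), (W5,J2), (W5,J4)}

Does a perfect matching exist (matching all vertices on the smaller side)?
No, maximum matching has size 4 < 5

Maximum matching has size 4, need 5 for perfect matching.
Unmatched workers: ['W4']
Unmatched jobs: ['J3']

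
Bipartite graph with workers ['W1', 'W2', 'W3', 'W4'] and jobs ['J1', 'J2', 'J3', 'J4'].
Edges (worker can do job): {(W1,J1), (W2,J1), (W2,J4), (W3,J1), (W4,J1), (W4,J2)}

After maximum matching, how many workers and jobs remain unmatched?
Unmatched: 1 workers, 1 jobs

Maximum matching size: 3
Workers: 4 total, 3 matched, 1 unmatched
Jobs: 4 total, 3 matched, 1 unmatched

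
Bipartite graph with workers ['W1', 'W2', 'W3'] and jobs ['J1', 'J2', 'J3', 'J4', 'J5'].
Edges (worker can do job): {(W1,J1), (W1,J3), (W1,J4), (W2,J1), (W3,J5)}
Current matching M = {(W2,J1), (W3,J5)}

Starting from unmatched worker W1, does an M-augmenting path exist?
Yes: W1 → J4

An M-augmenting path alternates non-matching / matching edges, starting and ending at unmatched vertices.
Path: W1 → J4
(J4 is unmatched in M, so the path is augmenting.)
Flipping edges along this path would increase |M| from 2 to 3.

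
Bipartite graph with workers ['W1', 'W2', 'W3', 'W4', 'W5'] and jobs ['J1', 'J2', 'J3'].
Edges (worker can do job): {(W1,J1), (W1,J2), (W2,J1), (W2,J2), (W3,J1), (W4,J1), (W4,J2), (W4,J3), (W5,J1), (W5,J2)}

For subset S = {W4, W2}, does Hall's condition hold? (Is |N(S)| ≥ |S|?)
Yes: |N(S)| = 3, |S| = 2

Subset S = {W4, W2}
Neighbors N(S) = {J1, J2, J3}

|N(S)| = 3, |S| = 2
Hall's condition: |N(S)| ≥ |S| is satisfied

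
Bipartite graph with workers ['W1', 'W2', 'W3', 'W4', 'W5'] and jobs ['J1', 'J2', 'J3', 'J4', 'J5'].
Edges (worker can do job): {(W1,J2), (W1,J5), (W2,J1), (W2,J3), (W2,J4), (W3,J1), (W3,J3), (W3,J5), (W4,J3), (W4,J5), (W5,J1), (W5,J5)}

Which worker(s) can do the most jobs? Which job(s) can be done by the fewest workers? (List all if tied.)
Most versatile: W2, W3 (3 jobs); Least covered: J2, J4 (1 workers)

Worker degrees (jobs they can do): W1:2, W2:3, W3:3, W4:2, W5:2
Job degrees (workers who can do it): J1:3, J2:1, J3:3, J4:1, J5:4

Maximum worker degree is 3, achieved by: W2, W3
Minimum job degree is 1, achieved by: J2, J4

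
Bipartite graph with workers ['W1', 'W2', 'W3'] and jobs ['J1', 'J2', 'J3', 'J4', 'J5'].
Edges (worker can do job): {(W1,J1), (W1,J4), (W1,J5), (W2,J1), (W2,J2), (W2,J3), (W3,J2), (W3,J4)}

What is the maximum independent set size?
Maximum independent set = 5

By König's theorem:
- Min vertex cover = Max matching = 3
- Max independent set = Total vertices - Min vertex cover
- Max independent set = 8 - 3 = 5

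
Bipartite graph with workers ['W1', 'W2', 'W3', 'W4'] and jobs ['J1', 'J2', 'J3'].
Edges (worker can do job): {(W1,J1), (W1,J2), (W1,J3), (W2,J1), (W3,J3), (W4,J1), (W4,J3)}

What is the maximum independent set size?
Maximum independent set = 4

By König's theorem:
- Min vertex cover = Max matching = 3
- Max independent set = Total vertices - Min vertex cover
- Max independent set = 7 - 3 = 4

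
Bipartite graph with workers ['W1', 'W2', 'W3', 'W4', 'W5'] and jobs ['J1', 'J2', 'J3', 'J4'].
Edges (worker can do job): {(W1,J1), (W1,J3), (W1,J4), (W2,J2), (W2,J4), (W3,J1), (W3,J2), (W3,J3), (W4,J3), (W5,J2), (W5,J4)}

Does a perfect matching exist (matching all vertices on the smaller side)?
Yes, perfect matching exists (size 4)

Perfect matching: {(W1,J1), (W3,J2), (W4,J3), (W5,J4)}
All 4 vertices on the smaller side are matched.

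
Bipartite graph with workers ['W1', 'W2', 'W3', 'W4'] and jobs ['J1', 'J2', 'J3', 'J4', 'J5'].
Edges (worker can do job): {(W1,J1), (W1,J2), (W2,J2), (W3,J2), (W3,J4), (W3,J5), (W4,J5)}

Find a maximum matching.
Matching: {(W1,J1), (W2,J2), (W3,J4), (W4,J5)}

Maximum matching (size 4):
  W1 → J1
  W2 → J2
  W3 → J4
  W4 → J5

Each worker is assigned to at most one job, and each job to at most one worker.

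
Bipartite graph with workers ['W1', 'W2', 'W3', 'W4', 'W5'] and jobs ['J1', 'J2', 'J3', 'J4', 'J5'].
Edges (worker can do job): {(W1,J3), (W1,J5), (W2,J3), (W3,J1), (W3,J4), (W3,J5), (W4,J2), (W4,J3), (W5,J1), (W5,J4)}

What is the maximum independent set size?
Maximum independent set = 5

By König's theorem:
- Min vertex cover = Max matching = 5
- Max independent set = Total vertices - Min vertex cover
- Max independent set = 10 - 5 = 5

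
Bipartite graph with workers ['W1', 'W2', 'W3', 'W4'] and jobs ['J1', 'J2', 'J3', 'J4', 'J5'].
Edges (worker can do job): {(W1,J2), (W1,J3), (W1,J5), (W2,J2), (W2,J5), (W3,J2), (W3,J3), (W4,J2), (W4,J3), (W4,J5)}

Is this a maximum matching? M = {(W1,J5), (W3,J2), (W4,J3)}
Yes, size 3 is maximum

Proposed matching has size 3.
Maximum matching size for this graph: 3.

This is a maximum matching.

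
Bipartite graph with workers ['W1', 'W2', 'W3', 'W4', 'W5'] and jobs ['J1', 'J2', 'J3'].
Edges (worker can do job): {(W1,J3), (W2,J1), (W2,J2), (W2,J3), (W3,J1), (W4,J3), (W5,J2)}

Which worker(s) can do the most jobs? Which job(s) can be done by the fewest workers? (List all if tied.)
Most versatile: W2 (3 jobs); Least covered: J1, J2 (2 workers)

Worker degrees (jobs they can do): W1:1, W2:3, W3:1, W4:1, W5:1
Job degrees (workers who can do it): J1:2, J2:2, J3:3

Maximum worker degree is 3, achieved by: W2
Minimum job degree is 2, achieved by: J1, J2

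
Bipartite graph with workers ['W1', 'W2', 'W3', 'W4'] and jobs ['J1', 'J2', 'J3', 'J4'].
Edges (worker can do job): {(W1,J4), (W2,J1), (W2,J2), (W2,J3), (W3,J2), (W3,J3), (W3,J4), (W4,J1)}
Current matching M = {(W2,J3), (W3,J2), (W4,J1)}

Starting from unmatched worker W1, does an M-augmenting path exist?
Yes: W1 → J4

An M-augmenting path alternates non-matching / matching edges, starting and ending at unmatched vertices.
Path: W1 → J4
(J4 is unmatched in M, so the path is augmenting.)
Flipping edges along this path would increase |M| from 3 to 4.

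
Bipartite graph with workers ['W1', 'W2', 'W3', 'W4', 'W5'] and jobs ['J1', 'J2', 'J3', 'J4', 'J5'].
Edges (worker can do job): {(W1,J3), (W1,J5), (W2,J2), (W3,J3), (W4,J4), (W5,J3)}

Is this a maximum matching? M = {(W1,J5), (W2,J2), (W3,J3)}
No, size 3 is not maximum

Proposed matching has size 3.
Maximum matching size for this graph: 4.

This is NOT maximum - can be improved to size 4.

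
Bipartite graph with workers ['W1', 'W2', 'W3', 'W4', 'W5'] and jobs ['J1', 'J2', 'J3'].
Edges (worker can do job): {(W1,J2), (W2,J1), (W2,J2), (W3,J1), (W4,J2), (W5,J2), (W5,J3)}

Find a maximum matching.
Matching: {(W3,J1), (W4,J2), (W5,J3)}

Maximum matching (size 3):
  W3 → J1
  W4 → J2
  W5 → J3

Each worker is assigned to at most one job, and each job to at most one worker.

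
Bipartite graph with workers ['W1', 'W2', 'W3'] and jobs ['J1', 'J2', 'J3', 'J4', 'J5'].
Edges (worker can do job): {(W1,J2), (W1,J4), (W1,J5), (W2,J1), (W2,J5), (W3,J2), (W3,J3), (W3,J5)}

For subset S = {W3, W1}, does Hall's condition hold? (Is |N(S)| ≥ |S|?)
Yes: |N(S)| = 4, |S| = 2

Subset S = {W3, W1}
Neighbors N(S) = {J2, J3, J4, J5}

|N(S)| = 4, |S| = 2
Hall's condition: |N(S)| ≥ |S| is satisfied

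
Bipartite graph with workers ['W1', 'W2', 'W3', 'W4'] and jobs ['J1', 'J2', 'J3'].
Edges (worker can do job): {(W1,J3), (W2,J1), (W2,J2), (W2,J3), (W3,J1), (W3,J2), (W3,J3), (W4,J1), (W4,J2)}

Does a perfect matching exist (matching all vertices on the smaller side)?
Yes, perfect matching exists (size 3)

Perfect matching: {(W1,J3), (W3,J1), (W4,J2)}
All 3 vertices on the smaller side are matched.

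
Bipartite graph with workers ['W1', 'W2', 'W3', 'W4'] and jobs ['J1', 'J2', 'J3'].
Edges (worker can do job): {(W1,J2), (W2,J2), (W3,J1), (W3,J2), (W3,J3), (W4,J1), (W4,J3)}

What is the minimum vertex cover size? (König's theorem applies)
Minimum vertex cover size = 3

By König's theorem: in bipartite graphs,
min vertex cover = max matching = 3

Maximum matching has size 3, so minimum vertex cover also has size 3.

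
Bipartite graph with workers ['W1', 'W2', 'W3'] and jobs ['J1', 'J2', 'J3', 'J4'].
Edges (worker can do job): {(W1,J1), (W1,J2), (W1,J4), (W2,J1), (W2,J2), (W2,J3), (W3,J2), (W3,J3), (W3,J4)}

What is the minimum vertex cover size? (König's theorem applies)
Minimum vertex cover size = 3

By König's theorem: in bipartite graphs,
min vertex cover = max matching = 3

Maximum matching has size 3, so minimum vertex cover also has size 3.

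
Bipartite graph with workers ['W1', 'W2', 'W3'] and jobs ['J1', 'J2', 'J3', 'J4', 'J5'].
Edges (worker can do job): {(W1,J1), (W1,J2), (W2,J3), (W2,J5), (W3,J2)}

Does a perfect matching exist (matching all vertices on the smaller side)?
Yes, perfect matching exists (size 3)

Perfect matching: {(W1,J1), (W2,J3), (W3,J2)}
All 3 vertices on the smaller side are matched.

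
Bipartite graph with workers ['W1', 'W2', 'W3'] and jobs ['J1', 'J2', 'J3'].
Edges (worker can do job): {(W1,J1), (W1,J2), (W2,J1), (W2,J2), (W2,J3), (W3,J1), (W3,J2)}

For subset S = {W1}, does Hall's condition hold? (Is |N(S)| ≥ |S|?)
Yes: |N(S)| = 2, |S| = 1

Subset S = {W1}
Neighbors N(S) = {J1, J2}

|N(S)| = 2, |S| = 1
Hall's condition: |N(S)| ≥ |S| is satisfied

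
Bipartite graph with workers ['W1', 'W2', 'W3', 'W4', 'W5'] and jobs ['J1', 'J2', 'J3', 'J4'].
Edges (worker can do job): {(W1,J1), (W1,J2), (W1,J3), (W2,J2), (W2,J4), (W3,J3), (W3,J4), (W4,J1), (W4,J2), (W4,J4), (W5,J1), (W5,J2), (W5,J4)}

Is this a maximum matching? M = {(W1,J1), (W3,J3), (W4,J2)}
No, size 3 is not maximum

Proposed matching has size 3.
Maximum matching size for this graph: 4.

This is NOT maximum - can be improved to size 4.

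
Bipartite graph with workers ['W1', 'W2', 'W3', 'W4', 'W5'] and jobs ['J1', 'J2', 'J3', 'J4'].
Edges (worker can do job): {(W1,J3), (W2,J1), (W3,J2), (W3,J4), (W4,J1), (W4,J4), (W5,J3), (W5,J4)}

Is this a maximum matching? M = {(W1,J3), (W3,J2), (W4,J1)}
No, size 3 is not maximum

Proposed matching has size 3.
Maximum matching size for this graph: 4.

This is NOT maximum - can be improved to size 4.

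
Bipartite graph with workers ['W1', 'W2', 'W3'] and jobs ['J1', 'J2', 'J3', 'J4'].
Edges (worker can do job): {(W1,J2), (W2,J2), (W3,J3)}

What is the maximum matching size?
Maximum matching size = 2

Maximum matching: {(W1,J2), (W3,J3)}
Size: 2

This assigns 2 workers to 2 distinct jobs.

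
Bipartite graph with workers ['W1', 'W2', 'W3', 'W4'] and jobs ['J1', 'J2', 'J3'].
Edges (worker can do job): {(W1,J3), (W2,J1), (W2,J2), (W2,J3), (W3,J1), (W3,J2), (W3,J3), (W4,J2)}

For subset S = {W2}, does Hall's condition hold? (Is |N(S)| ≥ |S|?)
Yes: |N(S)| = 3, |S| = 1

Subset S = {W2}
Neighbors N(S) = {J1, J2, J3}

|N(S)| = 3, |S| = 1
Hall's condition: |N(S)| ≥ |S| is satisfied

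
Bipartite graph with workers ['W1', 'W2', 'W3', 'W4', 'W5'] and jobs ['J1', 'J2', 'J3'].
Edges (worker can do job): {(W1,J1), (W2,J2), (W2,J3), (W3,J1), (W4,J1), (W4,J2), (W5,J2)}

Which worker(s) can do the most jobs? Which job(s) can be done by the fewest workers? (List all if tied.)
Most versatile: W2, W4 (2 jobs); Least covered: J3 (1 workers)

Worker degrees (jobs they can do): W1:1, W2:2, W3:1, W4:2, W5:1
Job degrees (workers who can do it): J1:3, J2:3, J3:1

Maximum worker degree is 2, achieved by: W2, W4
Minimum job degree is 1, achieved by: J3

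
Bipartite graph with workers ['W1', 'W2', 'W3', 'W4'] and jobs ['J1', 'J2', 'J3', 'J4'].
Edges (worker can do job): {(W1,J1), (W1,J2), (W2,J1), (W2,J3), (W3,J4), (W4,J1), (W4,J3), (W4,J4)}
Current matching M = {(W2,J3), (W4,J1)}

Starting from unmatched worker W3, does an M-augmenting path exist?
Yes: W3 → J4

An M-augmenting path alternates non-matching / matching edges, starting and ending at unmatched vertices.
Path: W3 → J4
(J4 is unmatched in M, so the path is augmenting.)
Flipping edges along this path would increase |M| from 2 to 3.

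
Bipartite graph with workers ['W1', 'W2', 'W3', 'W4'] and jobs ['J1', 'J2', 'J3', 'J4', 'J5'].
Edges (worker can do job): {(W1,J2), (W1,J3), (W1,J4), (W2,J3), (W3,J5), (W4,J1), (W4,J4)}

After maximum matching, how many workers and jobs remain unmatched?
Unmatched: 0 workers, 1 jobs

Maximum matching size: 4
Workers: 4 total, 4 matched, 0 unmatched
Jobs: 5 total, 4 matched, 1 unmatched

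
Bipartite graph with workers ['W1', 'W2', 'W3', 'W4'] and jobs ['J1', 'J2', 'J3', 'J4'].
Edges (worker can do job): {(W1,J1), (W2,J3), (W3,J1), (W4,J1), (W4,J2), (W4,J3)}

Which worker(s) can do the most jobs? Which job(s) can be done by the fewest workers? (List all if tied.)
Most versatile: W4 (3 jobs); Least covered: J4 (0 workers)

Worker degrees (jobs they can do): W1:1, W2:1, W3:1, W4:3
Job degrees (workers who can do it): J1:3, J2:1, J3:2, J4:0

Maximum worker degree is 3, achieved by: W4
Minimum job degree is 0, achieved by: J4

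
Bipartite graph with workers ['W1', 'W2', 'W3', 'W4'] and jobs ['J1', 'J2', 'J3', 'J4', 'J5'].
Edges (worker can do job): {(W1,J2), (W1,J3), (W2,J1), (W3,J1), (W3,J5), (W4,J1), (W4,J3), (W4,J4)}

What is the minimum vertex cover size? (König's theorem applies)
Minimum vertex cover size = 4

By König's theorem: in bipartite graphs,
min vertex cover = max matching = 4

Maximum matching has size 4, so minimum vertex cover also has size 4.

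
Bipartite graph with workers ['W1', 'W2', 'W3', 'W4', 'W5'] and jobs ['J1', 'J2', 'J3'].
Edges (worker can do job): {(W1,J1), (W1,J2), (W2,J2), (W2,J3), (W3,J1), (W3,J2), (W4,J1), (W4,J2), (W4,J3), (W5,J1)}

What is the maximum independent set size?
Maximum independent set = 5

By König's theorem:
- Min vertex cover = Max matching = 3
- Max independent set = Total vertices - Min vertex cover
- Max independent set = 8 - 3 = 5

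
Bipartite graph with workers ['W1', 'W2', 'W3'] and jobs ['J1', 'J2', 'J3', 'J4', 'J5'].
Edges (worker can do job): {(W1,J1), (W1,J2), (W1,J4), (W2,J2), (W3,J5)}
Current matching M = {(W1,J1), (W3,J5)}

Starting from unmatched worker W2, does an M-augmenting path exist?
Yes: W2 → J2

An M-augmenting path alternates non-matching / matching edges, starting and ending at unmatched vertices.
Path: W2 → J2
(J2 is unmatched in M, so the path is augmenting.)
Flipping edges along this path would increase |M| from 2 to 3.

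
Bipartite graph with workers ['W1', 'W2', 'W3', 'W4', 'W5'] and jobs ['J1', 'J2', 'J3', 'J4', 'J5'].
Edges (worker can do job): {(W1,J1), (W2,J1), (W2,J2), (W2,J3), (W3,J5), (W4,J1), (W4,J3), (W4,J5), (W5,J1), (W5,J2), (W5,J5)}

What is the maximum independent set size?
Maximum independent set = 6

By König's theorem:
- Min vertex cover = Max matching = 4
- Max independent set = Total vertices - Min vertex cover
- Max independent set = 10 - 4 = 6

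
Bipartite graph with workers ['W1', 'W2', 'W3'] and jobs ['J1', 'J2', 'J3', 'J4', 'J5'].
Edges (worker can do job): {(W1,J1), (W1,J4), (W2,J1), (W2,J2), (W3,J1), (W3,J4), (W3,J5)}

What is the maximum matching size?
Maximum matching size = 3

Maximum matching: {(W1,J1), (W2,J2), (W3,J5)}
Size: 3

This assigns 3 workers to 3 distinct jobs.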